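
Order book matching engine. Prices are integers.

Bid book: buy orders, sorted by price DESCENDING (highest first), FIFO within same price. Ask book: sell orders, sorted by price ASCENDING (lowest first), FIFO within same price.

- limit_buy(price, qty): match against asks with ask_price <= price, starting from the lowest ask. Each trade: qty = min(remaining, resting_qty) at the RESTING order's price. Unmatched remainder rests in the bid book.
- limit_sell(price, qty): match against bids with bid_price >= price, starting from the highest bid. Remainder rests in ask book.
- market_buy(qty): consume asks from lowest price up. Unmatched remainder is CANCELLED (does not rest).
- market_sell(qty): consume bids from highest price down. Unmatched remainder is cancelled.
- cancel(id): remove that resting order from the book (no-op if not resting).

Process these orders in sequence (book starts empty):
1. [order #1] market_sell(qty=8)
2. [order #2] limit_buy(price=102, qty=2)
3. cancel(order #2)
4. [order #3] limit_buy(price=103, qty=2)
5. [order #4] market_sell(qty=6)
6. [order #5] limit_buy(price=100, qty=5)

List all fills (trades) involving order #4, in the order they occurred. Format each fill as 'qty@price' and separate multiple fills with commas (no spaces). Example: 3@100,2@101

Answer: 2@103

Derivation:
After op 1 [order #1] market_sell(qty=8): fills=none; bids=[-] asks=[-]
After op 2 [order #2] limit_buy(price=102, qty=2): fills=none; bids=[#2:2@102] asks=[-]
After op 3 cancel(order #2): fills=none; bids=[-] asks=[-]
After op 4 [order #3] limit_buy(price=103, qty=2): fills=none; bids=[#3:2@103] asks=[-]
After op 5 [order #4] market_sell(qty=6): fills=#3x#4:2@103; bids=[-] asks=[-]
After op 6 [order #5] limit_buy(price=100, qty=5): fills=none; bids=[#5:5@100] asks=[-]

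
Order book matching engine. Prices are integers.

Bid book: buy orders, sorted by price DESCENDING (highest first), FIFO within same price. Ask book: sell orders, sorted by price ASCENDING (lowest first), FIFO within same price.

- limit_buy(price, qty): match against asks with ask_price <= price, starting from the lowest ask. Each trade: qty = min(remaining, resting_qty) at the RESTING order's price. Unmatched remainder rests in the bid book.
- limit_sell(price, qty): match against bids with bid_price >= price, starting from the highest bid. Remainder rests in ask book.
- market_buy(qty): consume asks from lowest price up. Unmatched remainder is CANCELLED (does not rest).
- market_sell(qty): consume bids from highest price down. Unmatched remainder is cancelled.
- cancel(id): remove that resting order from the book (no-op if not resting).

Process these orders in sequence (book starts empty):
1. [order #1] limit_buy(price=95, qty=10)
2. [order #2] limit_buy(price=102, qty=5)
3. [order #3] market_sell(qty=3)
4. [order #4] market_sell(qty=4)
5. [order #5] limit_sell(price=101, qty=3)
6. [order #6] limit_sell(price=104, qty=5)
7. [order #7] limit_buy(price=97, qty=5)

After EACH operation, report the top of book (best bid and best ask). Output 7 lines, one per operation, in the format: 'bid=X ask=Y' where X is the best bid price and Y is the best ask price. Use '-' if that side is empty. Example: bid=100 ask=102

Answer: bid=95 ask=-
bid=102 ask=-
bid=102 ask=-
bid=95 ask=-
bid=95 ask=101
bid=95 ask=101
bid=97 ask=101

Derivation:
After op 1 [order #1] limit_buy(price=95, qty=10): fills=none; bids=[#1:10@95] asks=[-]
After op 2 [order #2] limit_buy(price=102, qty=5): fills=none; bids=[#2:5@102 #1:10@95] asks=[-]
After op 3 [order #3] market_sell(qty=3): fills=#2x#3:3@102; bids=[#2:2@102 #1:10@95] asks=[-]
After op 4 [order #4] market_sell(qty=4): fills=#2x#4:2@102 #1x#4:2@95; bids=[#1:8@95] asks=[-]
After op 5 [order #5] limit_sell(price=101, qty=3): fills=none; bids=[#1:8@95] asks=[#5:3@101]
After op 6 [order #6] limit_sell(price=104, qty=5): fills=none; bids=[#1:8@95] asks=[#5:3@101 #6:5@104]
After op 7 [order #7] limit_buy(price=97, qty=5): fills=none; bids=[#7:5@97 #1:8@95] asks=[#5:3@101 #6:5@104]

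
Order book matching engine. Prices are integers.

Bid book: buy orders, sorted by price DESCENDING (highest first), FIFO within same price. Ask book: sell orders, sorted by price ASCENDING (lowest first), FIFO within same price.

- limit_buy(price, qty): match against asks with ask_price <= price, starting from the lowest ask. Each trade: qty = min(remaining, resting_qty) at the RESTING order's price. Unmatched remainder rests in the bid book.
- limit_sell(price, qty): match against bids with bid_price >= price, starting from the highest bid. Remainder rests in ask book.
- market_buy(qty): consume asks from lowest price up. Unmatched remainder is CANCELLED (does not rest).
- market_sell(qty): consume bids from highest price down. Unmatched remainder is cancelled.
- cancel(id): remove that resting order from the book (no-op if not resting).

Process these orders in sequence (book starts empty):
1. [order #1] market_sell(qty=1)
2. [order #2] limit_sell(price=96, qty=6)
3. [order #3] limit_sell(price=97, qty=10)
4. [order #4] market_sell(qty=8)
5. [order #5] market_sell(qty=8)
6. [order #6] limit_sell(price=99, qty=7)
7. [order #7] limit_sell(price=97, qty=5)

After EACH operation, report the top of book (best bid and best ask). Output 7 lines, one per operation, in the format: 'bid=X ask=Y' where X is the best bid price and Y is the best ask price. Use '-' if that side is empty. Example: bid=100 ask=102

Answer: bid=- ask=-
bid=- ask=96
bid=- ask=96
bid=- ask=96
bid=- ask=96
bid=- ask=96
bid=- ask=96

Derivation:
After op 1 [order #1] market_sell(qty=1): fills=none; bids=[-] asks=[-]
After op 2 [order #2] limit_sell(price=96, qty=6): fills=none; bids=[-] asks=[#2:6@96]
After op 3 [order #3] limit_sell(price=97, qty=10): fills=none; bids=[-] asks=[#2:6@96 #3:10@97]
After op 4 [order #4] market_sell(qty=8): fills=none; bids=[-] asks=[#2:6@96 #3:10@97]
After op 5 [order #5] market_sell(qty=8): fills=none; bids=[-] asks=[#2:6@96 #3:10@97]
After op 6 [order #6] limit_sell(price=99, qty=7): fills=none; bids=[-] asks=[#2:6@96 #3:10@97 #6:7@99]
After op 7 [order #7] limit_sell(price=97, qty=5): fills=none; bids=[-] asks=[#2:6@96 #3:10@97 #7:5@97 #6:7@99]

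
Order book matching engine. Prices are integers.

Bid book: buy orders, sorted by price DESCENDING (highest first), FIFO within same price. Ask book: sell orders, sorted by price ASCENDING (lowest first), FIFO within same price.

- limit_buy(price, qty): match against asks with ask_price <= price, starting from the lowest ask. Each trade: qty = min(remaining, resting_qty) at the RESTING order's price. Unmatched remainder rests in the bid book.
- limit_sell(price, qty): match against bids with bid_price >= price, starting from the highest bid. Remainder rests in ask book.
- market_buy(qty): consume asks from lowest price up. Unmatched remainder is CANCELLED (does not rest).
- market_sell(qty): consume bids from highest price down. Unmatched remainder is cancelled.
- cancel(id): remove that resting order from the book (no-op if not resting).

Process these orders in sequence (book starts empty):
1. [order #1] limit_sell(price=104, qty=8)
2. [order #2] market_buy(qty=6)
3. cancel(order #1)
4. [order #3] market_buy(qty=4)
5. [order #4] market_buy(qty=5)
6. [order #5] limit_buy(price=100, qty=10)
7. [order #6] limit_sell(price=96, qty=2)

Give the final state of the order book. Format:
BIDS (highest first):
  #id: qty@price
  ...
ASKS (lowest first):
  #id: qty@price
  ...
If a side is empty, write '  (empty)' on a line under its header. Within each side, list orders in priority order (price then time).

After op 1 [order #1] limit_sell(price=104, qty=8): fills=none; bids=[-] asks=[#1:8@104]
After op 2 [order #2] market_buy(qty=6): fills=#2x#1:6@104; bids=[-] asks=[#1:2@104]
After op 3 cancel(order #1): fills=none; bids=[-] asks=[-]
After op 4 [order #3] market_buy(qty=4): fills=none; bids=[-] asks=[-]
After op 5 [order #4] market_buy(qty=5): fills=none; bids=[-] asks=[-]
After op 6 [order #5] limit_buy(price=100, qty=10): fills=none; bids=[#5:10@100] asks=[-]
After op 7 [order #6] limit_sell(price=96, qty=2): fills=#5x#6:2@100; bids=[#5:8@100] asks=[-]

Answer: BIDS (highest first):
  #5: 8@100
ASKS (lowest first):
  (empty)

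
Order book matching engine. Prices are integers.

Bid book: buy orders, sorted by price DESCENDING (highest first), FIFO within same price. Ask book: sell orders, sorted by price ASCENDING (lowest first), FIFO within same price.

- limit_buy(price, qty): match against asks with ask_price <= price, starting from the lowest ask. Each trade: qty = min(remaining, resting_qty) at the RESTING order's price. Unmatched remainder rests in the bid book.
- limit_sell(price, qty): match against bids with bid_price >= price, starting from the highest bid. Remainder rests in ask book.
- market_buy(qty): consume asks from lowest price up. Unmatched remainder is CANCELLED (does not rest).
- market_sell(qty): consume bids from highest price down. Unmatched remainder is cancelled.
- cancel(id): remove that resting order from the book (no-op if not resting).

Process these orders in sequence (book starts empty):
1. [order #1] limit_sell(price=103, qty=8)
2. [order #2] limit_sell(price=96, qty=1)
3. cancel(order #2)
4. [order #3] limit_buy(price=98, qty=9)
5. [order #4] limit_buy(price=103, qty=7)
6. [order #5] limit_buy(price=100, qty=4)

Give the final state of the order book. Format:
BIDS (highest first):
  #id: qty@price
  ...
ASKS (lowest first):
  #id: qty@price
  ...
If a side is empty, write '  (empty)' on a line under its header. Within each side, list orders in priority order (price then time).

Answer: BIDS (highest first):
  #5: 4@100
  #3: 9@98
ASKS (lowest first):
  #1: 1@103

Derivation:
After op 1 [order #1] limit_sell(price=103, qty=8): fills=none; bids=[-] asks=[#1:8@103]
After op 2 [order #2] limit_sell(price=96, qty=1): fills=none; bids=[-] asks=[#2:1@96 #1:8@103]
After op 3 cancel(order #2): fills=none; bids=[-] asks=[#1:8@103]
After op 4 [order #3] limit_buy(price=98, qty=9): fills=none; bids=[#3:9@98] asks=[#1:8@103]
After op 5 [order #4] limit_buy(price=103, qty=7): fills=#4x#1:7@103; bids=[#3:9@98] asks=[#1:1@103]
After op 6 [order #5] limit_buy(price=100, qty=4): fills=none; bids=[#5:4@100 #3:9@98] asks=[#1:1@103]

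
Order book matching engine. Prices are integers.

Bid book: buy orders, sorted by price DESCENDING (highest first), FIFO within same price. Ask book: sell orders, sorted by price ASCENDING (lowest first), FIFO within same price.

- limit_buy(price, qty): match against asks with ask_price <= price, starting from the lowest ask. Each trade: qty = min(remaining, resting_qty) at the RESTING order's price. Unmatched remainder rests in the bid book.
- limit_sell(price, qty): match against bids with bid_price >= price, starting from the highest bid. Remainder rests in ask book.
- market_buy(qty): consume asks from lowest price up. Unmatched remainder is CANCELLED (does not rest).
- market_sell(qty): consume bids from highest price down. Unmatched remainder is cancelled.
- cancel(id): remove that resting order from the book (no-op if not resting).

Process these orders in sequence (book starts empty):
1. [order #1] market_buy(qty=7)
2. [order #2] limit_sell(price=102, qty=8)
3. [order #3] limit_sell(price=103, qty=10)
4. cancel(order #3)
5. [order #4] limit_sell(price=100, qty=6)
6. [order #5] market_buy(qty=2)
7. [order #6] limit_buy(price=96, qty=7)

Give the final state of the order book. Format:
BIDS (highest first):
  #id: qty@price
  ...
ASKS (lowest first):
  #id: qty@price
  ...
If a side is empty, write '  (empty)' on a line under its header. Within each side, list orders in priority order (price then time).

After op 1 [order #1] market_buy(qty=7): fills=none; bids=[-] asks=[-]
After op 2 [order #2] limit_sell(price=102, qty=8): fills=none; bids=[-] asks=[#2:8@102]
After op 3 [order #3] limit_sell(price=103, qty=10): fills=none; bids=[-] asks=[#2:8@102 #3:10@103]
After op 4 cancel(order #3): fills=none; bids=[-] asks=[#2:8@102]
After op 5 [order #4] limit_sell(price=100, qty=6): fills=none; bids=[-] asks=[#4:6@100 #2:8@102]
After op 6 [order #5] market_buy(qty=2): fills=#5x#4:2@100; bids=[-] asks=[#4:4@100 #2:8@102]
After op 7 [order #6] limit_buy(price=96, qty=7): fills=none; bids=[#6:7@96] asks=[#4:4@100 #2:8@102]

Answer: BIDS (highest first):
  #6: 7@96
ASKS (lowest first):
  #4: 4@100
  #2: 8@102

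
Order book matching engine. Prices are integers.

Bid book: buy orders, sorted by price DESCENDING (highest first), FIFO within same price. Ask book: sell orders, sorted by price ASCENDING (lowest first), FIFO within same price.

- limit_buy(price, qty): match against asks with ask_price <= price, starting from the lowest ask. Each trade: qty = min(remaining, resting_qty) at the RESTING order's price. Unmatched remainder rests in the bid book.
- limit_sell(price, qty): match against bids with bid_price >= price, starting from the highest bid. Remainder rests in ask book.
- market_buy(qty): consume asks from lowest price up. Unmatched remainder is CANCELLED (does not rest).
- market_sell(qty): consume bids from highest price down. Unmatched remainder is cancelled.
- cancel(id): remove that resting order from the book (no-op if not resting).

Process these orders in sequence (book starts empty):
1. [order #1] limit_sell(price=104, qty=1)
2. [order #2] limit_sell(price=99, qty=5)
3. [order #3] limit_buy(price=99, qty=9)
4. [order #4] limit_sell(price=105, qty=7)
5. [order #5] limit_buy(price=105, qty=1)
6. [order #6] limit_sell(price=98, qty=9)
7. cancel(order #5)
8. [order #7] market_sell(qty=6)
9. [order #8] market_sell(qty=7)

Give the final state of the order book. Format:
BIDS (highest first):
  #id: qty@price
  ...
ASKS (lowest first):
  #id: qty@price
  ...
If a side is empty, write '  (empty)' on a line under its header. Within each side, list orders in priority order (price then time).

Answer: BIDS (highest first):
  (empty)
ASKS (lowest first):
  #6: 5@98
  #4: 7@105

Derivation:
After op 1 [order #1] limit_sell(price=104, qty=1): fills=none; bids=[-] asks=[#1:1@104]
After op 2 [order #2] limit_sell(price=99, qty=5): fills=none; bids=[-] asks=[#2:5@99 #1:1@104]
After op 3 [order #3] limit_buy(price=99, qty=9): fills=#3x#2:5@99; bids=[#3:4@99] asks=[#1:1@104]
After op 4 [order #4] limit_sell(price=105, qty=7): fills=none; bids=[#3:4@99] asks=[#1:1@104 #4:7@105]
After op 5 [order #5] limit_buy(price=105, qty=1): fills=#5x#1:1@104; bids=[#3:4@99] asks=[#4:7@105]
After op 6 [order #6] limit_sell(price=98, qty=9): fills=#3x#6:4@99; bids=[-] asks=[#6:5@98 #4:7@105]
After op 7 cancel(order #5): fills=none; bids=[-] asks=[#6:5@98 #4:7@105]
After op 8 [order #7] market_sell(qty=6): fills=none; bids=[-] asks=[#6:5@98 #4:7@105]
After op 9 [order #8] market_sell(qty=7): fills=none; bids=[-] asks=[#6:5@98 #4:7@105]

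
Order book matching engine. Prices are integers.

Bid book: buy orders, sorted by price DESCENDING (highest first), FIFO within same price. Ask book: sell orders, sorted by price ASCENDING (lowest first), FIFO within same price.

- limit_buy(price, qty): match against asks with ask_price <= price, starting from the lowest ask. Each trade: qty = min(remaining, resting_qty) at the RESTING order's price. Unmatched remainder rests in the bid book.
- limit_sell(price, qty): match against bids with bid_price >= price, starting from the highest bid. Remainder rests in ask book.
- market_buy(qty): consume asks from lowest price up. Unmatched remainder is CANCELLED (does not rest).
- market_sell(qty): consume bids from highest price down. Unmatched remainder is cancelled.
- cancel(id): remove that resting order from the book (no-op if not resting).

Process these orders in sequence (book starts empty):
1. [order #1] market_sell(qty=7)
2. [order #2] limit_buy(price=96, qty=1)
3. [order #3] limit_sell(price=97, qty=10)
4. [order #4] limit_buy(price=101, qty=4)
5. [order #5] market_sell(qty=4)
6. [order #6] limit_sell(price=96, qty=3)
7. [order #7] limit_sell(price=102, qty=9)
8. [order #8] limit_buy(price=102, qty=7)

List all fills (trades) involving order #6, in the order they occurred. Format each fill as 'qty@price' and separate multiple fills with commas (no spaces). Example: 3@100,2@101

Answer: 3@96

Derivation:
After op 1 [order #1] market_sell(qty=7): fills=none; bids=[-] asks=[-]
After op 2 [order #2] limit_buy(price=96, qty=1): fills=none; bids=[#2:1@96] asks=[-]
After op 3 [order #3] limit_sell(price=97, qty=10): fills=none; bids=[#2:1@96] asks=[#3:10@97]
After op 4 [order #4] limit_buy(price=101, qty=4): fills=#4x#3:4@97; bids=[#2:1@96] asks=[#3:6@97]
After op 5 [order #5] market_sell(qty=4): fills=#2x#5:1@96; bids=[-] asks=[#3:6@97]
After op 6 [order #6] limit_sell(price=96, qty=3): fills=none; bids=[-] asks=[#6:3@96 #3:6@97]
After op 7 [order #7] limit_sell(price=102, qty=9): fills=none; bids=[-] asks=[#6:3@96 #3:6@97 #7:9@102]
After op 8 [order #8] limit_buy(price=102, qty=7): fills=#8x#6:3@96 #8x#3:4@97; bids=[-] asks=[#3:2@97 #7:9@102]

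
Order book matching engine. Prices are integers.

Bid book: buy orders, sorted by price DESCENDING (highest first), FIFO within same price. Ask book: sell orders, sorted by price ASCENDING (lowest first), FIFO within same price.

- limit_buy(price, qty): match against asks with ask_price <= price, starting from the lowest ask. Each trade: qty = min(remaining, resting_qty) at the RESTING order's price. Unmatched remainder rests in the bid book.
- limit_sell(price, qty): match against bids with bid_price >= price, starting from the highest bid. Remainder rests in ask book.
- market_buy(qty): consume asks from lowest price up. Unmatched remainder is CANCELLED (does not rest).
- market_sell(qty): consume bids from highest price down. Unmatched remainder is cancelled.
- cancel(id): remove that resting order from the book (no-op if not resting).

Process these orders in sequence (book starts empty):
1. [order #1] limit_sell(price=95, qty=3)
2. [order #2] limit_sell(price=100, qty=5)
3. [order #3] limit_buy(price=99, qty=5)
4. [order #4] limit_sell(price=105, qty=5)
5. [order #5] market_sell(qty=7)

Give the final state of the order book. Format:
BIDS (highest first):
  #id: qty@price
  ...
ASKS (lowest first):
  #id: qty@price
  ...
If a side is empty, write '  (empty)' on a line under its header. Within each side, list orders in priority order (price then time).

Answer: BIDS (highest first):
  (empty)
ASKS (lowest first):
  #2: 5@100
  #4: 5@105

Derivation:
After op 1 [order #1] limit_sell(price=95, qty=3): fills=none; bids=[-] asks=[#1:3@95]
After op 2 [order #2] limit_sell(price=100, qty=5): fills=none; bids=[-] asks=[#1:3@95 #2:5@100]
After op 3 [order #3] limit_buy(price=99, qty=5): fills=#3x#1:3@95; bids=[#3:2@99] asks=[#2:5@100]
After op 4 [order #4] limit_sell(price=105, qty=5): fills=none; bids=[#3:2@99] asks=[#2:5@100 #4:5@105]
After op 5 [order #5] market_sell(qty=7): fills=#3x#5:2@99; bids=[-] asks=[#2:5@100 #4:5@105]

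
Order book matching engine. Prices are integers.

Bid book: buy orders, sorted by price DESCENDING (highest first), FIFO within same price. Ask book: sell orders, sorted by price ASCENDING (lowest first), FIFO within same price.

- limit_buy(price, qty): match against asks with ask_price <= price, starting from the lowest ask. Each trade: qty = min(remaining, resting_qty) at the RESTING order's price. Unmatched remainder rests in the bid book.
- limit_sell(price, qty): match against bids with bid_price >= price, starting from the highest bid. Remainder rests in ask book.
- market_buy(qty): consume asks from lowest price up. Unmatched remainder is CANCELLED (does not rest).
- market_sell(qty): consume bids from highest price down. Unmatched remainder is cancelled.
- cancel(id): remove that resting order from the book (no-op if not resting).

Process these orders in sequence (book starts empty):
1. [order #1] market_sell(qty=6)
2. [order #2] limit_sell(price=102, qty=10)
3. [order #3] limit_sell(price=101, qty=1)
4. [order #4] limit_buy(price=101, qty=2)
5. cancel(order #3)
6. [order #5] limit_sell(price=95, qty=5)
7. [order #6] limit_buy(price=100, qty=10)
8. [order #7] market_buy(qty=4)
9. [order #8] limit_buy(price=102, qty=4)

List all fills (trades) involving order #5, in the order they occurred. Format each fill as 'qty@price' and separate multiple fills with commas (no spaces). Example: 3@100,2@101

After op 1 [order #1] market_sell(qty=6): fills=none; bids=[-] asks=[-]
After op 2 [order #2] limit_sell(price=102, qty=10): fills=none; bids=[-] asks=[#2:10@102]
After op 3 [order #3] limit_sell(price=101, qty=1): fills=none; bids=[-] asks=[#3:1@101 #2:10@102]
After op 4 [order #4] limit_buy(price=101, qty=2): fills=#4x#3:1@101; bids=[#4:1@101] asks=[#2:10@102]
After op 5 cancel(order #3): fills=none; bids=[#4:1@101] asks=[#2:10@102]
After op 6 [order #5] limit_sell(price=95, qty=5): fills=#4x#5:1@101; bids=[-] asks=[#5:4@95 #2:10@102]
After op 7 [order #6] limit_buy(price=100, qty=10): fills=#6x#5:4@95; bids=[#6:6@100] asks=[#2:10@102]
After op 8 [order #7] market_buy(qty=4): fills=#7x#2:4@102; bids=[#6:6@100] asks=[#2:6@102]
After op 9 [order #8] limit_buy(price=102, qty=4): fills=#8x#2:4@102; bids=[#6:6@100] asks=[#2:2@102]

Answer: 1@101,4@95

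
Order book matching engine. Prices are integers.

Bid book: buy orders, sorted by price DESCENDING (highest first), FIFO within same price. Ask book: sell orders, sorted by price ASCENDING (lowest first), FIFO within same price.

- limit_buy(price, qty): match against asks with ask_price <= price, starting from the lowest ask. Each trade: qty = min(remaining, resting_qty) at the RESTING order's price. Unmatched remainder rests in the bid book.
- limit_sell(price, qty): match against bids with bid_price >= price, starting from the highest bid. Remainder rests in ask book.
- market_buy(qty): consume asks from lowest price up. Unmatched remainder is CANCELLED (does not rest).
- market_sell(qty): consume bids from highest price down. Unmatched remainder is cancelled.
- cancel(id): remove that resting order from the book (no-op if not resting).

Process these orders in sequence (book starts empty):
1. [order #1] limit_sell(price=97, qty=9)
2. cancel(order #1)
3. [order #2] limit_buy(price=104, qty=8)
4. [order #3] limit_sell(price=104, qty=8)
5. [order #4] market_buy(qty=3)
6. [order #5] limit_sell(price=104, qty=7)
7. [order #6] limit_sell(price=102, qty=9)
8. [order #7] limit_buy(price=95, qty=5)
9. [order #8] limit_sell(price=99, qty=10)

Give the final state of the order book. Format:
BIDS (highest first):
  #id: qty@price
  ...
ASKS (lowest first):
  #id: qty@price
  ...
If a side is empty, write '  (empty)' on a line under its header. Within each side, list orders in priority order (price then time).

Answer: BIDS (highest first):
  #7: 5@95
ASKS (lowest first):
  #8: 10@99
  #6: 9@102
  #5: 7@104

Derivation:
After op 1 [order #1] limit_sell(price=97, qty=9): fills=none; bids=[-] asks=[#1:9@97]
After op 2 cancel(order #1): fills=none; bids=[-] asks=[-]
After op 3 [order #2] limit_buy(price=104, qty=8): fills=none; bids=[#2:8@104] asks=[-]
After op 4 [order #3] limit_sell(price=104, qty=8): fills=#2x#3:8@104; bids=[-] asks=[-]
After op 5 [order #4] market_buy(qty=3): fills=none; bids=[-] asks=[-]
After op 6 [order #5] limit_sell(price=104, qty=7): fills=none; bids=[-] asks=[#5:7@104]
After op 7 [order #6] limit_sell(price=102, qty=9): fills=none; bids=[-] asks=[#6:9@102 #5:7@104]
After op 8 [order #7] limit_buy(price=95, qty=5): fills=none; bids=[#7:5@95] asks=[#6:9@102 #5:7@104]
After op 9 [order #8] limit_sell(price=99, qty=10): fills=none; bids=[#7:5@95] asks=[#8:10@99 #6:9@102 #5:7@104]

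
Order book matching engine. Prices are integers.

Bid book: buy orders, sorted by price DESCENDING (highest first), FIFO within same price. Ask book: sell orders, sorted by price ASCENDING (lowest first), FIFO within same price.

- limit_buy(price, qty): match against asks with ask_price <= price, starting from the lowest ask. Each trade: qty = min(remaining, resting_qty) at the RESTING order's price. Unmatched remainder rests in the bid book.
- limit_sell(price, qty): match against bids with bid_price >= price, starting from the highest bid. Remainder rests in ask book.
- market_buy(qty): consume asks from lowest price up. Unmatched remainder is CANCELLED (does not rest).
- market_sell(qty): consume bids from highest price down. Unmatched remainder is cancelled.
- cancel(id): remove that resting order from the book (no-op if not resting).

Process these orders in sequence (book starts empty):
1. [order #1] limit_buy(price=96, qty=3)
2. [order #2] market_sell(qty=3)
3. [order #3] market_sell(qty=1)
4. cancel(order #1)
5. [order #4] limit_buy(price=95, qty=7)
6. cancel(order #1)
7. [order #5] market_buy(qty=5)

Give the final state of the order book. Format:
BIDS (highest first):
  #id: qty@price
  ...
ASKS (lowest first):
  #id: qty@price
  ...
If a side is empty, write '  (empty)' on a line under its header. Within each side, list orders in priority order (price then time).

Answer: BIDS (highest first):
  #4: 7@95
ASKS (lowest first):
  (empty)

Derivation:
After op 1 [order #1] limit_buy(price=96, qty=3): fills=none; bids=[#1:3@96] asks=[-]
After op 2 [order #2] market_sell(qty=3): fills=#1x#2:3@96; bids=[-] asks=[-]
After op 3 [order #3] market_sell(qty=1): fills=none; bids=[-] asks=[-]
After op 4 cancel(order #1): fills=none; bids=[-] asks=[-]
After op 5 [order #4] limit_buy(price=95, qty=7): fills=none; bids=[#4:7@95] asks=[-]
After op 6 cancel(order #1): fills=none; bids=[#4:7@95] asks=[-]
After op 7 [order #5] market_buy(qty=5): fills=none; bids=[#4:7@95] asks=[-]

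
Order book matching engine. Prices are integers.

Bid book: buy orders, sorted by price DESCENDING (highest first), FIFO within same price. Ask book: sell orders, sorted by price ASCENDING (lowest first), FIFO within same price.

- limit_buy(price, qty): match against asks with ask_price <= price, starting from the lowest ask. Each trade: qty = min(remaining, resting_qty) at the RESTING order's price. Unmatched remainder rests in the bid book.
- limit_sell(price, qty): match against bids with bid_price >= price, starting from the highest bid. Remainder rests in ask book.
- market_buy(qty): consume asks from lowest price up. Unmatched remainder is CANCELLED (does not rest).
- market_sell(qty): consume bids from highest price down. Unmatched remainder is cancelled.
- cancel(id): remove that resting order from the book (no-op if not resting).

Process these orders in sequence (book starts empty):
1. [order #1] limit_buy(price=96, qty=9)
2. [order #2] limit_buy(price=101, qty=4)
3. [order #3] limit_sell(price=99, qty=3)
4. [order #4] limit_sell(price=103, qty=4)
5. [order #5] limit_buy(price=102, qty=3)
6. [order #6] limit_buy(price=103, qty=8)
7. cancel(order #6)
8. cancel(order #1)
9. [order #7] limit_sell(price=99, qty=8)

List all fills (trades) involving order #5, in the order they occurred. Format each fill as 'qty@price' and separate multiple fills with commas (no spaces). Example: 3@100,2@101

After op 1 [order #1] limit_buy(price=96, qty=9): fills=none; bids=[#1:9@96] asks=[-]
After op 2 [order #2] limit_buy(price=101, qty=4): fills=none; bids=[#2:4@101 #1:9@96] asks=[-]
After op 3 [order #3] limit_sell(price=99, qty=3): fills=#2x#3:3@101; bids=[#2:1@101 #1:9@96] asks=[-]
After op 4 [order #4] limit_sell(price=103, qty=4): fills=none; bids=[#2:1@101 #1:9@96] asks=[#4:4@103]
After op 5 [order #5] limit_buy(price=102, qty=3): fills=none; bids=[#5:3@102 #2:1@101 #1:9@96] asks=[#4:4@103]
After op 6 [order #6] limit_buy(price=103, qty=8): fills=#6x#4:4@103; bids=[#6:4@103 #5:3@102 #2:1@101 #1:9@96] asks=[-]
After op 7 cancel(order #6): fills=none; bids=[#5:3@102 #2:1@101 #1:9@96] asks=[-]
After op 8 cancel(order #1): fills=none; bids=[#5:3@102 #2:1@101] asks=[-]
After op 9 [order #7] limit_sell(price=99, qty=8): fills=#5x#7:3@102 #2x#7:1@101; bids=[-] asks=[#7:4@99]

Answer: 3@102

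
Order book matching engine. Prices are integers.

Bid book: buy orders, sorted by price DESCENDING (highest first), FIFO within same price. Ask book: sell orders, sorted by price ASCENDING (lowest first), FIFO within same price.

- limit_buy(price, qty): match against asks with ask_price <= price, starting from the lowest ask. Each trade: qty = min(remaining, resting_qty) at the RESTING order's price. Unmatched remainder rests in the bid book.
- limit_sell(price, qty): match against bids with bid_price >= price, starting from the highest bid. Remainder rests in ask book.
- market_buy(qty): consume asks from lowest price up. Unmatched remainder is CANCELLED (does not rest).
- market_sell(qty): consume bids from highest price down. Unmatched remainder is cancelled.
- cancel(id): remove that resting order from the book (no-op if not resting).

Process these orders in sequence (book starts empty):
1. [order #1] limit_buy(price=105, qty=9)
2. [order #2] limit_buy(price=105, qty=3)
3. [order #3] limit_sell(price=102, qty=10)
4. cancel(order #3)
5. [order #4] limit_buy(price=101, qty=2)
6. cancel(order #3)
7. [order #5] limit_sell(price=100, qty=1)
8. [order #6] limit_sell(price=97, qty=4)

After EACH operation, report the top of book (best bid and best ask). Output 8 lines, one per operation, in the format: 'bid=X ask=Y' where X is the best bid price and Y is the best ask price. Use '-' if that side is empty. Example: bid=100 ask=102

After op 1 [order #1] limit_buy(price=105, qty=9): fills=none; bids=[#1:9@105] asks=[-]
After op 2 [order #2] limit_buy(price=105, qty=3): fills=none; bids=[#1:9@105 #2:3@105] asks=[-]
After op 3 [order #3] limit_sell(price=102, qty=10): fills=#1x#3:9@105 #2x#3:1@105; bids=[#2:2@105] asks=[-]
After op 4 cancel(order #3): fills=none; bids=[#2:2@105] asks=[-]
After op 5 [order #4] limit_buy(price=101, qty=2): fills=none; bids=[#2:2@105 #4:2@101] asks=[-]
After op 6 cancel(order #3): fills=none; bids=[#2:2@105 #4:2@101] asks=[-]
After op 7 [order #5] limit_sell(price=100, qty=1): fills=#2x#5:1@105; bids=[#2:1@105 #4:2@101] asks=[-]
After op 8 [order #6] limit_sell(price=97, qty=4): fills=#2x#6:1@105 #4x#6:2@101; bids=[-] asks=[#6:1@97]

Answer: bid=105 ask=-
bid=105 ask=-
bid=105 ask=-
bid=105 ask=-
bid=105 ask=-
bid=105 ask=-
bid=105 ask=-
bid=- ask=97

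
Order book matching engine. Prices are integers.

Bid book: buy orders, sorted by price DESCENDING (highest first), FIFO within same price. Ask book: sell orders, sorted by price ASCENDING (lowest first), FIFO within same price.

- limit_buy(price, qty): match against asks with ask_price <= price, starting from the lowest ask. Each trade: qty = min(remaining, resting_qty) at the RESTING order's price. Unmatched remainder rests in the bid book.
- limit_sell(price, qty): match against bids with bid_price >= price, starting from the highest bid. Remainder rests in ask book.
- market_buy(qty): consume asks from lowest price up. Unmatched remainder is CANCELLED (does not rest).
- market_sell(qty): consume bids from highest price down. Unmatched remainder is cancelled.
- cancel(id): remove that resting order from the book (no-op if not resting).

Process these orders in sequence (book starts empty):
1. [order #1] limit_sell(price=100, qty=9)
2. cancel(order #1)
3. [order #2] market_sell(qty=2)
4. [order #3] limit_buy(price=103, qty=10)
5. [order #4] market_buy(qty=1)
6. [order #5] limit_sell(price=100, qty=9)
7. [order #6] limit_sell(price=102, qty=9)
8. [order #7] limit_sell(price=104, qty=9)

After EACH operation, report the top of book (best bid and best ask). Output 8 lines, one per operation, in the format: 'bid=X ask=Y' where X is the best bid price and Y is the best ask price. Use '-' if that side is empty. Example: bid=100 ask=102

Answer: bid=- ask=100
bid=- ask=-
bid=- ask=-
bid=103 ask=-
bid=103 ask=-
bid=103 ask=-
bid=- ask=102
bid=- ask=102

Derivation:
After op 1 [order #1] limit_sell(price=100, qty=9): fills=none; bids=[-] asks=[#1:9@100]
After op 2 cancel(order #1): fills=none; bids=[-] asks=[-]
After op 3 [order #2] market_sell(qty=2): fills=none; bids=[-] asks=[-]
After op 4 [order #3] limit_buy(price=103, qty=10): fills=none; bids=[#3:10@103] asks=[-]
After op 5 [order #4] market_buy(qty=1): fills=none; bids=[#3:10@103] asks=[-]
After op 6 [order #5] limit_sell(price=100, qty=9): fills=#3x#5:9@103; bids=[#3:1@103] asks=[-]
After op 7 [order #6] limit_sell(price=102, qty=9): fills=#3x#6:1@103; bids=[-] asks=[#6:8@102]
After op 8 [order #7] limit_sell(price=104, qty=9): fills=none; bids=[-] asks=[#6:8@102 #7:9@104]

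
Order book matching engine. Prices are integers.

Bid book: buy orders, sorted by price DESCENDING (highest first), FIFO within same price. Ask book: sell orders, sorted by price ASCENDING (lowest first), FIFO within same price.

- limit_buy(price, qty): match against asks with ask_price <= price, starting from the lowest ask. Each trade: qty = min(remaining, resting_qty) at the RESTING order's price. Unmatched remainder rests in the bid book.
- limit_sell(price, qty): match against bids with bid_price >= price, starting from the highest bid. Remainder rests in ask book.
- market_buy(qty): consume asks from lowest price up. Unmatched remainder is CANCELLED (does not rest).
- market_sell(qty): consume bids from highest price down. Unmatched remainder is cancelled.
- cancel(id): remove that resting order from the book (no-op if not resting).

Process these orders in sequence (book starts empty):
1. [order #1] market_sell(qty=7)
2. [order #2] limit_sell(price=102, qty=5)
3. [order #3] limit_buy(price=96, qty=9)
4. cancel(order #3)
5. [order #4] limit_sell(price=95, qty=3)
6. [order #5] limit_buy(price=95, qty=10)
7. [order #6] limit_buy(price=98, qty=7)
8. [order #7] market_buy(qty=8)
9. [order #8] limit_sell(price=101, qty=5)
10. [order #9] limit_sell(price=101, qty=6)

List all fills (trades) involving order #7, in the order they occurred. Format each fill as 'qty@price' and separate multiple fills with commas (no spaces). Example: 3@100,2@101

Answer: 5@102

Derivation:
After op 1 [order #1] market_sell(qty=7): fills=none; bids=[-] asks=[-]
After op 2 [order #2] limit_sell(price=102, qty=5): fills=none; bids=[-] asks=[#2:5@102]
After op 3 [order #3] limit_buy(price=96, qty=9): fills=none; bids=[#3:9@96] asks=[#2:5@102]
After op 4 cancel(order #3): fills=none; bids=[-] asks=[#2:5@102]
After op 5 [order #4] limit_sell(price=95, qty=3): fills=none; bids=[-] asks=[#4:3@95 #2:5@102]
After op 6 [order #5] limit_buy(price=95, qty=10): fills=#5x#4:3@95; bids=[#5:7@95] asks=[#2:5@102]
After op 7 [order #6] limit_buy(price=98, qty=7): fills=none; bids=[#6:7@98 #5:7@95] asks=[#2:5@102]
After op 8 [order #7] market_buy(qty=8): fills=#7x#2:5@102; bids=[#6:7@98 #5:7@95] asks=[-]
After op 9 [order #8] limit_sell(price=101, qty=5): fills=none; bids=[#6:7@98 #5:7@95] asks=[#8:5@101]
After op 10 [order #9] limit_sell(price=101, qty=6): fills=none; bids=[#6:7@98 #5:7@95] asks=[#8:5@101 #9:6@101]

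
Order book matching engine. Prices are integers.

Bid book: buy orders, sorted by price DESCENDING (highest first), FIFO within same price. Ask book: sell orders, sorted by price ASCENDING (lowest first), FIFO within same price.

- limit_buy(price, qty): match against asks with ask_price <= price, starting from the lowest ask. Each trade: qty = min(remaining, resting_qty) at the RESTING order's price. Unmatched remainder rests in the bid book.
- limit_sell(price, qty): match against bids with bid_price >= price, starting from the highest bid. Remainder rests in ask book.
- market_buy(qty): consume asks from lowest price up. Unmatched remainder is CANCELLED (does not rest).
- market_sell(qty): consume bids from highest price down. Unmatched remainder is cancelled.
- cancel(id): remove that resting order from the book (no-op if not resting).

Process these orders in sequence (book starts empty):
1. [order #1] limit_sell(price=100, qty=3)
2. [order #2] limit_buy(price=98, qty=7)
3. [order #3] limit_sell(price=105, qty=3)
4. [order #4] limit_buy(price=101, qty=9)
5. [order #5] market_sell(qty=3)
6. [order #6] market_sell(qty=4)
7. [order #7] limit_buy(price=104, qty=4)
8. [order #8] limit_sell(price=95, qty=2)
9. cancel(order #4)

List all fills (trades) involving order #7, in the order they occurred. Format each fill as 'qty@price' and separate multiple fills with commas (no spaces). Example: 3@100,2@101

After op 1 [order #1] limit_sell(price=100, qty=3): fills=none; bids=[-] asks=[#1:3@100]
After op 2 [order #2] limit_buy(price=98, qty=7): fills=none; bids=[#2:7@98] asks=[#1:3@100]
After op 3 [order #3] limit_sell(price=105, qty=3): fills=none; bids=[#2:7@98] asks=[#1:3@100 #3:3@105]
After op 4 [order #4] limit_buy(price=101, qty=9): fills=#4x#1:3@100; bids=[#4:6@101 #2:7@98] asks=[#3:3@105]
After op 5 [order #5] market_sell(qty=3): fills=#4x#5:3@101; bids=[#4:3@101 #2:7@98] asks=[#3:3@105]
After op 6 [order #6] market_sell(qty=4): fills=#4x#6:3@101 #2x#6:1@98; bids=[#2:6@98] asks=[#3:3@105]
After op 7 [order #7] limit_buy(price=104, qty=4): fills=none; bids=[#7:4@104 #2:6@98] asks=[#3:3@105]
After op 8 [order #8] limit_sell(price=95, qty=2): fills=#7x#8:2@104; bids=[#7:2@104 #2:6@98] asks=[#3:3@105]
After op 9 cancel(order #4): fills=none; bids=[#7:2@104 #2:6@98] asks=[#3:3@105]

Answer: 2@104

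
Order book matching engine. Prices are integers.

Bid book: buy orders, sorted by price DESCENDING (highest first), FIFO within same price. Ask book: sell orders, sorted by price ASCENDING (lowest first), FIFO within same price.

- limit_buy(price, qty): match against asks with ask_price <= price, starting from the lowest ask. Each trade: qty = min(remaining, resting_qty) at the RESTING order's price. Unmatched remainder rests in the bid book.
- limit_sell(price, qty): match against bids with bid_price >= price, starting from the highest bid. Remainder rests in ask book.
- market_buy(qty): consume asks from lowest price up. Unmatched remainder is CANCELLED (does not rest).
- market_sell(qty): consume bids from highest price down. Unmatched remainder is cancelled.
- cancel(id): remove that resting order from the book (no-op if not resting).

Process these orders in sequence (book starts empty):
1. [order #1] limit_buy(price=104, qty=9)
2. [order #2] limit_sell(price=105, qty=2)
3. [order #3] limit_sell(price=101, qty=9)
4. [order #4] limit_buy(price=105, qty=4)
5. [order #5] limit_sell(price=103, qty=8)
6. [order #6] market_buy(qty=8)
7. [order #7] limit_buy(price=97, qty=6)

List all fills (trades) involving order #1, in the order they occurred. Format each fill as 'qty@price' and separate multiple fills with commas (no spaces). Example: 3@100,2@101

After op 1 [order #1] limit_buy(price=104, qty=9): fills=none; bids=[#1:9@104] asks=[-]
After op 2 [order #2] limit_sell(price=105, qty=2): fills=none; bids=[#1:9@104] asks=[#2:2@105]
After op 3 [order #3] limit_sell(price=101, qty=9): fills=#1x#3:9@104; bids=[-] asks=[#2:2@105]
After op 4 [order #4] limit_buy(price=105, qty=4): fills=#4x#2:2@105; bids=[#4:2@105] asks=[-]
After op 5 [order #5] limit_sell(price=103, qty=8): fills=#4x#5:2@105; bids=[-] asks=[#5:6@103]
After op 6 [order #6] market_buy(qty=8): fills=#6x#5:6@103; bids=[-] asks=[-]
After op 7 [order #7] limit_buy(price=97, qty=6): fills=none; bids=[#7:6@97] asks=[-]

Answer: 9@104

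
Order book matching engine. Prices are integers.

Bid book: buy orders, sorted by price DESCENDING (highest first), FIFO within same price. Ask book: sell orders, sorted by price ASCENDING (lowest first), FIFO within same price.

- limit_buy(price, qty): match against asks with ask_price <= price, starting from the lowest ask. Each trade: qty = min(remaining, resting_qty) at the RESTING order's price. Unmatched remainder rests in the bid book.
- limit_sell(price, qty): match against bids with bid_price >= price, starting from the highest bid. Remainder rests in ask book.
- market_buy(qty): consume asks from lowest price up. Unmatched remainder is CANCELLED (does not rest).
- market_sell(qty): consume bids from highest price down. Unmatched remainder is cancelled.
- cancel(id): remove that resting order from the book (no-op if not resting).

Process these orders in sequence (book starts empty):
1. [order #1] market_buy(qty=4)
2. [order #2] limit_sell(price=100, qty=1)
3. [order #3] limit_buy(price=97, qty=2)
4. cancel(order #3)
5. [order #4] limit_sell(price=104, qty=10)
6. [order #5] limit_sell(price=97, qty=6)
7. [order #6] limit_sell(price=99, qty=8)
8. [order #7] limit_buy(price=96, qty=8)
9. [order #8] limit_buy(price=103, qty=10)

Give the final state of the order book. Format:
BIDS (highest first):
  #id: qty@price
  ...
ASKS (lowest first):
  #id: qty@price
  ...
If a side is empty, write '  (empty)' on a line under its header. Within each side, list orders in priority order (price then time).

Answer: BIDS (highest first):
  #7: 8@96
ASKS (lowest first):
  #6: 4@99
  #2: 1@100
  #4: 10@104

Derivation:
After op 1 [order #1] market_buy(qty=4): fills=none; bids=[-] asks=[-]
After op 2 [order #2] limit_sell(price=100, qty=1): fills=none; bids=[-] asks=[#2:1@100]
After op 3 [order #3] limit_buy(price=97, qty=2): fills=none; bids=[#3:2@97] asks=[#2:1@100]
After op 4 cancel(order #3): fills=none; bids=[-] asks=[#2:1@100]
After op 5 [order #4] limit_sell(price=104, qty=10): fills=none; bids=[-] asks=[#2:1@100 #4:10@104]
After op 6 [order #5] limit_sell(price=97, qty=6): fills=none; bids=[-] asks=[#5:6@97 #2:1@100 #4:10@104]
After op 7 [order #6] limit_sell(price=99, qty=8): fills=none; bids=[-] asks=[#5:6@97 #6:8@99 #2:1@100 #4:10@104]
After op 8 [order #7] limit_buy(price=96, qty=8): fills=none; bids=[#7:8@96] asks=[#5:6@97 #6:8@99 #2:1@100 #4:10@104]
After op 9 [order #8] limit_buy(price=103, qty=10): fills=#8x#5:6@97 #8x#6:4@99; bids=[#7:8@96] asks=[#6:4@99 #2:1@100 #4:10@104]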